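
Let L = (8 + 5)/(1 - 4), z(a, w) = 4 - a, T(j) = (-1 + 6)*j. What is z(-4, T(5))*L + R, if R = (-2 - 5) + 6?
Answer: -107/3 ≈ -35.667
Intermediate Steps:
T(j) = 5*j
R = -1 (R = -7 + 6 = -1)
L = -13/3 (L = 13/(-3) = 13*(-⅓) = -13/3 ≈ -4.3333)
z(-4, T(5))*L + R = (4 - 1*(-4))*(-13/3) - 1 = (4 + 4)*(-13/3) - 1 = 8*(-13/3) - 1 = -104/3 - 1 = -107/3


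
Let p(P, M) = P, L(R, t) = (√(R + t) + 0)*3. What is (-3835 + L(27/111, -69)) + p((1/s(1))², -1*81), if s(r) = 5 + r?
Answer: -138059/36 + 12*I*√5883/37 ≈ -3835.0 + 24.876*I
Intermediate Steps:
L(R, t) = 3*√(R + t) (L(R, t) = √(R + t)*3 = 3*√(R + t))
(-3835 + L(27/111, -69)) + p((1/s(1))², -1*81) = (-3835 + 3*√(27/111 - 69)) + (1/(5 + 1))² = (-3835 + 3*√(27*(1/111) - 69)) + (1/6)² = (-3835 + 3*√(9/37 - 69)) + (⅙)² = (-3835 + 3*√(-2544/37)) + 1/36 = (-3835 + 3*(4*I*√5883/37)) + 1/36 = (-3835 + 12*I*√5883/37) + 1/36 = -138059/36 + 12*I*√5883/37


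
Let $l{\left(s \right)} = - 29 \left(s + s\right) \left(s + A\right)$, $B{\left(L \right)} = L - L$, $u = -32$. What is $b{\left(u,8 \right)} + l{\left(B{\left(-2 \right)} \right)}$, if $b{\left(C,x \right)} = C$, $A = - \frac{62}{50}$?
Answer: $-32$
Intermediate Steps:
$B{\left(L \right)} = 0$
$A = - \frac{31}{25}$ ($A = \left(-62\right) \frac{1}{50} = - \frac{31}{25} \approx -1.24$)
$l{\left(s \right)} = - 58 s \left(- \frac{31}{25} + s\right)$ ($l{\left(s \right)} = - 29 \left(s + s\right) \left(s - \frac{31}{25}\right) = - 29 \cdot 2 s \left(- \frac{31}{25} + s\right) = - 58 s \left(- \frac{31}{25} + s\right)$)
$b{\left(u,8 \right)} + l{\left(B{\left(-2 \right)} \right)} = -32 + \frac{58}{25} \cdot 0 \left(31 - 0\right) = -32 + \frac{58}{25} \cdot 0 \left(31 + 0\right) = -32 + \frac{58}{25} \cdot 0 \cdot 31 = -32 + 0 = -32$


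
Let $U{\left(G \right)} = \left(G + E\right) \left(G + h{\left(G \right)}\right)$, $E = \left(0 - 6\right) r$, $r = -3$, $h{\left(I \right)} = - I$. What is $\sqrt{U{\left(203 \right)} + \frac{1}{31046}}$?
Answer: $\frac{\sqrt{86}}{1634} \approx 0.0056754$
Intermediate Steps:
$E = 18$ ($E = \left(0 - 6\right) \left(-3\right) = \left(-6\right) \left(-3\right) = 18$)
$U{\left(G \right)} = 0$ ($U{\left(G \right)} = \left(G + 18\right) \left(G - G\right) = \left(18 + G\right) 0 = 0$)
$\sqrt{U{\left(203 \right)} + \frac{1}{31046}} = \sqrt{0 + \frac{1}{31046}} = \sqrt{\frac{1}{31046}} = \frac{\sqrt{86}}{1634}$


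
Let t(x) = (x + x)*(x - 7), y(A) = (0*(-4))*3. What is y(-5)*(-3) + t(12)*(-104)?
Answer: -12480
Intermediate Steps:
y(A) = 0 (y(A) = 0*3 = 0)
t(x) = 2*x*(-7 + x) (t(x) = (2*x)*(-7 + x) = 2*x*(-7 + x))
y(-5)*(-3) + t(12)*(-104) = 0*(-3) + (2*12*(-7 + 12))*(-104) = 0 + (2*12*5)*(-104) = 0 + 120*(-104) = 0 - 12480 = -12480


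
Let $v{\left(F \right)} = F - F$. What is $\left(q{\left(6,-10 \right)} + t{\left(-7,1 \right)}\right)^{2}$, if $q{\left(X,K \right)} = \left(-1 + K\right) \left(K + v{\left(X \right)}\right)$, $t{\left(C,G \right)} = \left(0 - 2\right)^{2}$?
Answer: $12996$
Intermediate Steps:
$v{\left(F \right)} = 0$
$t{\left(C,G \right)} = 4$ ($t{\left(C,G \right)} = \left(-2\right)^{2} = 4$)
$q{\left(X,K \right)} = K \left(-1 + K\right)$ ($q{\left(X,K \right)} = \left(-1 + K\right) \left(K + 0\right) = \left(-1 + K\right) K = K \left(-1 + K\right)$)
$\left(q{\left(6,-10 \right)} + t{\left(-7,1 \right)}\right)^{2} = \left(- 10 \left(-1 - 10\right) + 4\right)^{2} = \left(\left(-10\right) \left(-11\right) + 4\right)^{2} = \left(110 + 4\right)^{2} = 114^{2} = 12996$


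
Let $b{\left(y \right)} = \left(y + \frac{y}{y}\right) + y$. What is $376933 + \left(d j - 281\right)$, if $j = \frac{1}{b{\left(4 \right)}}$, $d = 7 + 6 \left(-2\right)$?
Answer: $\frac{3389863}{9} \approx 3.7665 \cdot 10^{5}$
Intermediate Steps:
$d = -5$ ($d = 7 - 12 = -5$)
$b{\left(y \right)} = 1 + 2 y$ ($b{\left(y \right)} = \left(y + 1\right) + y = \left(1 + y\right) + y = 1 + 2 y$)
$j = \frac{1}{9}$ ($j = \frac{1}{1 + 2 \cdot 4} = \frac{1}{1 + 8} = \frac{1}{9} \approx 0.11111$)
$376933 + \left(d j - 281\right) = 376933 - \frac{2534}{9} = \frac{3389863}{9}$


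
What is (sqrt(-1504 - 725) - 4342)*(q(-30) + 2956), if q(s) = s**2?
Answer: -16742752 + 3856*I*sqrt(2229) ≈ -1.6743e+7 + 1.8205e+5*I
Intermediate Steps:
(sqrt(-1504 - 725) - 4342)*(q(-30) + 2956) = (sqrt(-1504 - 725) - 4342)*((-30)**2 + 2956) = (sqrt(-2229) - 4342)*(900 + 2956) = (I*sqrt(2229) - 4342)*3856 = (-4342 + I*sqrt(2229))*3856 = -16742752 + 3856*I*sqrt(2229)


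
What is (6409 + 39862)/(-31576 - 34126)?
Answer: -46271/65702 ≈ -0.70426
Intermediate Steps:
(6409 + 39862)/(-31576 - 34126) = 46271/(-65702) = 46271*(-1/65702) = -46271/65702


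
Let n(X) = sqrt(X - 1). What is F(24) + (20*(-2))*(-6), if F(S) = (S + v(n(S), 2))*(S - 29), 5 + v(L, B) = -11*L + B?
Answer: 135 + 55*sqrt(23) ≈ 398.77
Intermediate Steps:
n(X) = sqrt(-1 + X)
v(L, B) = -5 + B - 11*L (v(L, B) = -5 + (-11*L + B) = -5 + (B - 11*L) = -5 + B - 11*L)
F(S) = (-29 + S)*(-3 + S - 11*sqrt(-1 + S)) (F(S) = (S + (-5 + 2 - 11*sqrt(-1 + S)))*(S - 29) = (S + (-3 - 11*sqrt(-1 + S)))*(-29 + S) = (-3 + S - 11*sqrt(-1 + S))*(-29 + S) = (-29 + S)*(-3 + S - 11*sqrt(-1 + S)))
F(24) + (20*(-2))*(-6) = (87 + 24**2 - 32*24 + 319*sqrt(-1 + 24) - 11*24*sqrt(-1 + 24)) + (20*(-2))*(-6) = (87 + 576 - 768 + 319*sqrt(23) - 11*24*sqrt(23)) - 40*(-6) = (87 + 576 - 768 + 319*sqrt(23) - 264*sqrt(23)) + 240 = (-105 + 55*sqrt(23)) + 240 = 135 + 55*sqrt(23)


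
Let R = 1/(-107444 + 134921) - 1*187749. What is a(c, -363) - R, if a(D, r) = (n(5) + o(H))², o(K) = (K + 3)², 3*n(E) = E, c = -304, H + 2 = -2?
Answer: 5158974664/27477 ≈ 1.8776e+5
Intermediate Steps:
H = -4 (H = -2 - 2 = -4)
n(E) = E/3
o(K) = (3 + K)²
a(D, r) = 64/9 (a(D, r) = ((⅓)*5 + (3 - 4)²)² = (5/3 + (-1)²)² = (5/3 + 1)² = (8/3)² = 64/9)
R = -5158779272/27477 (R = 1/27477 - 187749 = -5158779272/27477 ≈ -1.8775e+5)
a(c, -363) - R = 64/9 - 1*(-5158779272/27477) = 64/9 + 5158779272/27477 = 5158974664/27477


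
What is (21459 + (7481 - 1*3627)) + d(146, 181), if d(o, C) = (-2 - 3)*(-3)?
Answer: 25328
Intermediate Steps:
d(o, C) = 15 (d(o, C) = -5*(-3) = 15)
(21459 + (7481 - 1*3627)) + d(146, 181) = (21459 + (7481 - 1*3627)) + 15 = (21459 + (7481 - 3627)) + 15 = (21459 + 3854) + 15 = 25313 + 15 = 25328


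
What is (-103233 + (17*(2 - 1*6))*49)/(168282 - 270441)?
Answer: 106565/102159 ≈ 1.0431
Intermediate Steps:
(-103233 + (17*(2 - 1*6))*49)/(168282 - 270441) = (-103233 + (17*(2 - 6))*49)/(-102159) = (-103233 + (17*(-4))*49)*(-1/102159) = (-103233 - 68*49)*(-1/102159) = (-103233 - 3332)*(-1/102159) = -106565*(-1/102159) = 106565/102159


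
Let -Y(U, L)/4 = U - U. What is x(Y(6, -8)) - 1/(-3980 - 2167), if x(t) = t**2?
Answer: 1/6147 ≈ 0.00016268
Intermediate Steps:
Y(U, L) = 0 (Y(U, L) = -4*(U - U) = -4*0 = 0)
x(Y(6, -8)) - 1/(-3980 - 2167) = 0**2 - 1/(-3980 - 2167) = 0 - 1/(-6147) = 0 - 1*(-1/6147) = 0 + 1/6147 = 1/6147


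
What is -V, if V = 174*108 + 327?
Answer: -19119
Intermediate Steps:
V = 19119 (V = 18792 + 327 = 19119)
-V = -1*19119 = -19119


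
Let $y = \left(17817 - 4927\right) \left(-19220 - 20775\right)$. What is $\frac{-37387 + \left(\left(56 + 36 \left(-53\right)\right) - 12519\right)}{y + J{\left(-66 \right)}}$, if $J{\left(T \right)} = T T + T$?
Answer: $\frac{25879}{257765630} \approx 0.0001004$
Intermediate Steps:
$y = -515535550$ ($y = 12890 \left(-39995\right) = -515535550$)
$J{\left(T \right)} = T + T^{2}$ ($J{\left(T \right)} = T^{2} + T = T + T^{2}$)
$\frac{-37387 + \left(\left(56 + 36 \left(-53\right)\right) - 12519\right)}{y + J{\left(-66 \right)}} = \frac{-37387 + \left(\left(56 + 36 \left(-53\right)\right) - 12519\right)}{-515535550 - 66 \left(1 - 66\right)} = \frac{-37387 + \left(\left(56 - 1908\right) - 12519\right)}{-515535550 - -4290} = \frac{-37387 - 14371}{-515535550 + 4290} = \frac{-37387 - 14371}{-515531260} = \left(-51758\right) \left(- \frac{1}{515531260}\right) = \frac{25879}{257765630}$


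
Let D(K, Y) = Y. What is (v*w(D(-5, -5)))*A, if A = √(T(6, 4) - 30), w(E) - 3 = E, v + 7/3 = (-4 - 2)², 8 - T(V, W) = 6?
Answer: -404*I*√7/3 ≈ -356.29*I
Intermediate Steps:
T(V, W) = 2 (T(V, W) = 8 - 1*6 = 8 - 6 = 2)
v = 101/3 (v = -7/3 + (-4 - 2)² = -7/3 + (-6)² = -7/3 + 36 = 101/3 ≈ 33.667)
w(E) = 3 + E
A = 2*I*√7 (A = √(2 - 30) = √(-28) = 2*I*√7 ≈ 5.2915*I)
(v*w(D(-5, -5)))*A = (101*(3 - 5)/3)*(2*I*√7) = ((101/3)*(-2))*(2*I*√7) = -404*I*√7/3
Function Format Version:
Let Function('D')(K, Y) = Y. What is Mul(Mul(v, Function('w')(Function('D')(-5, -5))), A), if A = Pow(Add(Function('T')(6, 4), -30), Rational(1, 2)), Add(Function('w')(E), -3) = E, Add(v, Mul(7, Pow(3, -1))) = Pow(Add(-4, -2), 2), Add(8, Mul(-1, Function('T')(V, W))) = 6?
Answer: Mul(Rational(-404, 3), I, Pow(7, Rational(1, 2))) ≈ Mul(-356.29, I)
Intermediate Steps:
Function('T')(V, W) = 2 (Function('T')(V, W) = Add(8, Mul(-1, 6)) = Add(8, -6) = 2)
v = Rational(101, 3) (v = Add(Rational(-7, 3), Pow(Add(-4, -2), 2)) = Add(Rational(-7, 3), Pow(-6, 2)) = Add(Rational(-7, 3), 36) = Rational(101, 3) ≈ 33.667)
Function('w')(E) = Add(3, E)
A = Mul(2, I, Pow(7, Rational(1, 2))) (A = Pow(Add(2, -30), Rational(1, 2)) = Pow(-28, Rational(1, 2)) = Mul(2, I, Pow(7, Rational(1, 2))) ≈ Mul(5.2915, I))
Mul(Mul(v, Function('w')(Function('D')(-5, -5))), A) = Mul(Mul(Rational(101, 3), Add(3, -5)), Mul(2, I, Pow(7, Rational(1, 2)))) = Mul(Mul(Rational(101, 3), -2), Mul(2, I, Pow(7, Rational(1, 2)))) = Mul(Rational(-202, 3), Mul(2, I, Pow(7, Rational(1, 2)))) = Mul(Rational(-404, 3), I, Pow(7, Rational(1, 2)))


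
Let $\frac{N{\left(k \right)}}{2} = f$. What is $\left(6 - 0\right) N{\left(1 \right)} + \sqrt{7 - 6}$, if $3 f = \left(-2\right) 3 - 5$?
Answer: $-43$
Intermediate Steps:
$f = - \frac{11}{3}$ ($f = \frac{\left(-2\right) 3 - 5}{3} = \frac{-6 - 5}{3} = \frac{1}{3} \left(-11\right) = - \frac{11}{3} \approx -3.6667$)
$N{\left(k \right)} = - \frac{22}{3}$ ($N{\left(k \right)} = 2 \left(- \frac{11}{3}\right) = - \frac{22}{3}$)
$\left(6 - 0\right) N{\left(1 \right)} + \sqrt{7 - 6} = \left(6 - 0\right) \left(- \frac{22}{3}\right) + \sqrt{7 - 6} = \left(6 + 0\right) \left(- \frac{22}{3}\right) + \sqrt{1} = 6 \left(- \frac{22}{3}\right) + 1 = -44 + 1 = -43$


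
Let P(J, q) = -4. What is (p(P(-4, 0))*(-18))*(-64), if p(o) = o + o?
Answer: -9216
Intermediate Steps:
p(o) = 2*o
(p(P(-4, 0))*(-18))*(-64) = ((2*(-4))*(-18))*(-64) = -8*(-18)*(-64) = 144*(-64) = -9216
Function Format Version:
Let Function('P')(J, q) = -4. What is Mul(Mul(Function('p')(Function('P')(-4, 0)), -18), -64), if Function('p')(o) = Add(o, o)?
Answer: -9216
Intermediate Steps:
Function('p')(o) = Mul(2, o)
Mul(Mul(Function('p')(Function('P')(-4, 0)), -18), -64) = Mul(Mul(Mul(2, -4), -18), -64) = Mul(Mul(-8, -18), -64) = Mul(144, -64) = -9216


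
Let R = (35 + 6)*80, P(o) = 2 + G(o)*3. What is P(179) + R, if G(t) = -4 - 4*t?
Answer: 1122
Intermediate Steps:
P(o) = -10 - 12*o (P(o) = 2 + (-4 - 4*o)*3 = 2 + (-12 - 12*o) = -10 - 12*o)
R = 3280 (R = 41*80 = 3280)
P(179) + R = (-10 - 12*179) + 3280 = (-10 - 2148) + 3280 = -2158 + 3280 = 1122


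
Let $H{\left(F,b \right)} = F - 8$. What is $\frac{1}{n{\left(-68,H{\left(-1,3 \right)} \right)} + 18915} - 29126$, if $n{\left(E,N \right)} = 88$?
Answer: $- \frac{553481377}{19003} \approx -29126.0$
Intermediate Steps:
$H{\left(F,b \right)} = -8 + F$
$\frac{1}{n{\left(-68,H{\left(-1,3 \right)} \right)} + 18915} - 29126 = \frac{1}{88 + 18915} - 29126 = \frac{1}{19003} - 29126 = - \frac{553481377}{19003}$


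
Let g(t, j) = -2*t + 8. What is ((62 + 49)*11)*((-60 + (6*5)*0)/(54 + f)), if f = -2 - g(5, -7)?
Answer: -4070/3 ≈ -1356.7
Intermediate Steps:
g(t, j) = 8 - 2*t
f = 0 (f = -2 - (8 - 2*5) = -2 - (8 - 10) = -2 - 1*(-2) = -2 + 2 = 0)
((62 + 49)*11)*((-60 + (6*5)*0)/(54 + f)) = ((62 + 49)*11)*((-60 + (6*5)*0)/(54 + 0)) = (111*11)*((-60 + 30*0)/54) = 1221*((-60 + 0)*(1/54)) = 1221*(-60*1/54) = 1221*(-10/9) = -4070/3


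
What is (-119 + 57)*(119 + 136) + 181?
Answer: -15629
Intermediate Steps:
(-119 + 57)*(119 + 136) + 181 = -62*255 + 181 = -15810 + 181 = -15629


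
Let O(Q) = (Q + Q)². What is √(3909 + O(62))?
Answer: √19285 ≈ 138.87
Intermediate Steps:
O(Q) = 4*Q² (O(Q) = (2*Q)² = 4*Q²)
√(3909 + O(62)) = √(3909 + 4*62²) = √(3909 + 4*3844) = √(3909 + 15376) = √19285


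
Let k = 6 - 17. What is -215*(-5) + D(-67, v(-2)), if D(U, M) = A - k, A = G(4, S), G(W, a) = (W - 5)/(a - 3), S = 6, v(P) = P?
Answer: 3257/3 ≈ 1085.7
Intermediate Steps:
k = -11
G(W, a) = (-5 + W)/(-3 + a)
A = -⅓ (A = (-5 + 4)/(-3 + 6) = -1/3 = (⅓)*(-1) = -⅓ ≈ -0.33333)
D(U, M) = 32/3 (D(U, M) = -⅓ - 1*(-11) = -⅓ + 11 = 32/3)
-215*(-5) + D(-67, v(-2)) = -215*(-5) + 32/3 = 1075 + 32/3 = 3257/3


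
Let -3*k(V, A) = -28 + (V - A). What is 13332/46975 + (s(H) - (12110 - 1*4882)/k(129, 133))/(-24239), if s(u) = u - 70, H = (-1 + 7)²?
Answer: 2852663459/9109016200 ≈ 0.31317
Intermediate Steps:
k(V, A) = 28/3 - V/3 + A/3 (k(V, A) = -(-28 + (V - A))/3 = -(-28 + V - A)/3 = 28/3 - V/3 + A/3)
H = 36 (H = 6² = 36)
s(u) = -70 + u
13332/46975 + (s(H) - (12110 - 1*4882)/k(129, 133))/(-24239) = 13332/46975 + ((-70 + 36) - (12110 - 1*4882)/(28/3 - ⅓*129 + (⅓)*133))/(-24239) = 13332*(1/46975) + (-34 - (12110 - 4882)/(28/3 - 43 + 133/3))*(-1/24239) = 13332/46975 + (-34 - 7228/32/3)*(-1/24239) = 13332/46975 + (-34 - 7228*3/32)*(-1/24239) = 13332/46975 + (-34 - 1*5421/8)*(-1/24239) = 13332/46975 + (-34 - 5421/8)*(-1/24239) = 13332/46975 - 5693/8*(-1/24239) = 13332/46975 + 5693/193912 = 2852663459/9109016200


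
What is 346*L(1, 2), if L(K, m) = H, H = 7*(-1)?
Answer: -2422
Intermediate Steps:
H = -7
L(K, m) = -7
346*L(1, 2) = 346*(-7) = -2422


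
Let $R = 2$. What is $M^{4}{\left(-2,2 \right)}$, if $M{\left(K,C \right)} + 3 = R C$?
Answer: $1$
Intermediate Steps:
$M{\left(K,C \right)} = -3 + 2 C$
$M^{4}{\left(-2,2 \right)} = \left(-3 + 2 \cdot 2\right)^{4} = \left(-3 + 4\right)^{4} = 1^{4} = 1$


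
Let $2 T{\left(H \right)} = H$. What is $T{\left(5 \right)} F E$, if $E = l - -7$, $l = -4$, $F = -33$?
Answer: $- \frac{495}{2} \approx -247.5$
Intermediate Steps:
$T{\left(H \right)} = \frac{H}{2}$
$E = 3$ ($E = -4 - -7 = -4 + 7 = 3$)
$T{\left(5 \right)} F E = \frac{1}{2} \cdot 5 \left(-33\right) 3 = \frac{5}{2} \left(-33\right) 3 = \left(- \frac{165}{2}\right) 3 = - \frac{495}{2}$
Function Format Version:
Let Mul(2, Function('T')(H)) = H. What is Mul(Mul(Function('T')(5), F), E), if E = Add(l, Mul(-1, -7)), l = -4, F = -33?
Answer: Rational(-495, 2) ≈ -247.50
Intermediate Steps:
Function('T')(H) = Mul(Rational(1, 2), H)
E = 3 (E = Add(-4, Mul(-1, -7)) = Add(-4, 7) = 3)
Mul(Mul(Function('T')(5), F), E) = Mul(Mul(Mul(Rational(1, 2), 5), -33), 3) = Mul(Mul(Rational(5, 2), -33), 3) = Mul(Rational(-165, 2), 3) = Rational(-495, 2)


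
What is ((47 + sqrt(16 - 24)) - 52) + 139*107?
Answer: 14868 + 2*I*sqrt(2) ≈ 14868.0 + 2.8284*I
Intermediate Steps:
((47 + sqrt(16 - 24)) - 52) + 139*107 = ((47 + sqrt(-8)) - 52) + 14873 = ((47 + 2*I*sqrt(2)) - 52) + 14873 = (-5 + 2*I*sqrt(2)) + 14873 = 14868 + 2*I*sqrt(2)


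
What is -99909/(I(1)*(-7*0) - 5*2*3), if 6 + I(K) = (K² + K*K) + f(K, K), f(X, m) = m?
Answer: 33303/10 ≈ 3330.3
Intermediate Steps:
I(K) = -6 + K + 2*K² (I(K) = -6 + ((K² + K*K) + K) = -6 + ((K² + K²) + K) = -6 + (2*K² + K) = -6 + (K + 2*K²) = -6 + K + 2*K²)
-99909/(I(1)*(-7*0) - 5*2*3) = -99909/((-6 + 1 + 2*1²)*(-7*0) - 5*2*3) = -99909/((-6 + 1 + 2*1)*0 - 10*3) = -99909/((-6 + 1 + 2)*0 - 30) = -99909/(-3*0 - 30) = -99909/(0 - 30) = -99909/(-30) = -99909*(-1/30) = 33303/10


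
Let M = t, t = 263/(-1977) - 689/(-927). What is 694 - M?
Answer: 423586958/610893 ≈ 693.39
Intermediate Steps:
t = 372784/610893 (t = 263*(-1/1977) - 689*(-1/927) = -263/1977 + 689/927 = 372784/610893 ≈ 0.61023)
M = 372784/610893 ≈ 0.61023
694 - M = 694 - 1*372784/610893 = 694 - 372784/610893 = 423586958/610893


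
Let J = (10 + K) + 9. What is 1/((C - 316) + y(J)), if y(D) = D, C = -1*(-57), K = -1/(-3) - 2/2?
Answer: -3/722 ≈ -0.0041551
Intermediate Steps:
K = -⅔ (K = -1*(-⅓) - 2*½ = ⅓ - 1 = -⅔ ≈ -0.66667)
C = 57
J = 55/3 (J = (10 - ⅔) + 9 = 28/3 + 9 = 55/3 ≈ 18.333)
1/((C - 316) + y(J)) = 1/((57 - 316) + 55/3) = 1/(-259 + 55/3) = 1/(-722/3) = -3/722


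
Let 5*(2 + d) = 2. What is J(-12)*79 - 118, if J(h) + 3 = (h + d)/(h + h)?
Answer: -9307/30 ≈ -310.23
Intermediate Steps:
d = -8/5 (d = -2 + (⅕)*2 = -2 + ⅖ = -8/5 ≈ -1.6000)
J(h) = -3 + (-8/5 + h)/(2*h) (J(h) = -3 + (h - 8/5)/(h + h) = -3 + (-8/5 + h)/((2*h)) = -3 + (-8/5 + h)*(1/(2*h)) = -3 + (-8/5 + h)/(2*h))
J(-12)*79 - 118 = ((⅒)*(-8 - 25*(-12))/(-12))*79 - 118 = ((⅒)*(-1/12)*(-8 + 300))*79 - 118 = ((⅒)*(-1/12)*292)*79 - 118 = -73/30*79 - 118 = -5767/30 - 118 = -9307/30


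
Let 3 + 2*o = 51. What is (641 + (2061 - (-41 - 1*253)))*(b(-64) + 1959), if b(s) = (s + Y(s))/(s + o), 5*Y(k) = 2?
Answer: 146848191/25 ≈ 5.8739e+6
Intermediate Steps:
Y(k) = ⅖ (Y(k) = (⅕)*2 = ⅖)
o = 24 (o = -3/2 + (½)*51 = -3/2 + 51/2 = 24)
b(s) = (⅖ + s)/(24 + s) (b(s) = (s + ⅖)/(s + 24) = (⅖ + s)/(24 + s))
(641 + (2061 - (-41 - 1*253)))*(b(-64) + 1959) = (641 + (2061 - (-41 - 1*253)))*((⅖ - 64)/(24 - 64) + 1959) = (641 + (2061 - (-41 - 253)))*(-318/5/(-40) + 1959) = (641 + (2061 - 1*(-294)))*(-1/40*(-318/5) + 1959) = (641 + (2061 + 294))*(159/100 + 1959) = (641 + 2355)*(196059/100) = 2996*(196059/100) = 146848191/25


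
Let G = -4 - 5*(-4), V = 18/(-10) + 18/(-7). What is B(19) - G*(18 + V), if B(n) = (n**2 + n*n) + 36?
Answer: 18898/35 ≈ 539.94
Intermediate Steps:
V = -153/35 (V = 18*(-1/10) + 18*(-1/7) = -9/5 - 18/7 = -153/35 ≈ -4.3714)
G = 16 (G = -4 + 20 = 16)
B(n) = 36 + 2*n**2 (B(n) = (n**2 + n**2) + 36 = 2*n**2 + 36 = 36 + 2*n**2)
B(19) - G*(18 + V) = (36 + 2*19**2) - 16*(18 - 153/35) = (36 + 2*361) - 16*477/35 = (36 + 722) - 1*7632/35 = 758 - 7632/35 = 18898/35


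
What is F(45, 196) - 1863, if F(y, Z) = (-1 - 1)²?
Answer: -1859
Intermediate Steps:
F(y, Z) = 4 (F(y, Z) = (-2)² = 4)
F(45, 196) - 1863 = 4 - 1863 = -1859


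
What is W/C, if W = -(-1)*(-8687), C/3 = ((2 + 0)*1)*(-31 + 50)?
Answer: -8687/114 ≈ -76.202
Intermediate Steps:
C = 114 (C = 3*(((2 + 0)*1)*(-31 + 50)) = 3*((2*1)*19) = 3*(2*19) = 3*38 = 114)
W = -8687 (W = -1*8687 = -8687)
W/C = -8687/114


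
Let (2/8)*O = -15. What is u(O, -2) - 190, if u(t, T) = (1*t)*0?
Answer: -190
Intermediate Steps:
O = -60 (O = 4*(-15) = -60)
u(t, T) = 0 (u(t, T) = t*0 = 0)
u(O, -2) - 190 = 0 - 190 = -190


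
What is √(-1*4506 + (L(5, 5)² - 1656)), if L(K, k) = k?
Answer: 19*I*√17 ≈ 78.339*I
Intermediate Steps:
√(-1*4506 + (L(5, 5)² - 1656)) = √(-1*4506 + (5² - 1656)) = √(-4506 + (25 - 1656)) = √(-4506 - 1631) = √(-6137) = 19*I*√17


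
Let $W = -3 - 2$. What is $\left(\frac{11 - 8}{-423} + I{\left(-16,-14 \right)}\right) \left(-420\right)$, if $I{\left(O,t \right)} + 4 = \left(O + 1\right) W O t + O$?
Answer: $- \frac{331237060}{47} \approx -7.0476 \cdot 10^{6}$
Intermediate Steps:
$W = -5$ ($W = -3 - 2 = -5$)
$I{\left(O,t \right)} = -4 + O + O t \left(-5 - 5 O\right)$ ($I{\left(O,t \right)} = -4 + \left(\left(O + 1\right) \left(-5\right) O t + O\right) = -4 + \left(\left(1 + O\right) \left(-5\right) O t + O\right) = -4 + \left(\left(-5 - 5 O\right) O t + O\right) = -4 + \left(O \left(-5 - 5 O\right) t + O\right) = -4 + \left(O t \left(-5 - 5 O\right) + O\right) = -4 + \left(O + O t \left(-5 - 5 O\right)\right) = -4 + O + O t \left(-5 - 5 O\right)$)
$\left(\frac{11 - 8}{-423} + I{\left(-16,-14 \right)}\right) \left(-420\right) = \left(\frac{11 - 8}{-423} - \left(20 - 17920 + 1120\right)\right) \left(-420\right) = \left(\left(11 - 8\right) \left(- \frac{1}{423}\right) - \left(1140 - 17920\right)\right) \left(-420\right) = \left(3 \left(- \frac{1}{423}\right) - -16780\right) \left(-420\right) = \left(- \frac{1}{141} + 16780\right) \left(-420\right) = \frac{2365979}{141} \left(-420\right) = - \frac{331237060}{47}$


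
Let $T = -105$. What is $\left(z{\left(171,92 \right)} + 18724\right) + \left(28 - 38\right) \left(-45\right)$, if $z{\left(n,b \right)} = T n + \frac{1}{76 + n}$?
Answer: $\frac{301094}{247} \approx 1219.0$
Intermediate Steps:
$z{\left(n,b \right)} = \frac{1}{76 + n} - 105 n$ ($z{\left(n,b \right)} = - 105 n + \frac{1}{76 + n} = \frac{1}{76 + n} - 105 n$)
$\left(z{\left(171,92 \right)} + 18724\right) + \left(28 - 38\right) \left(-45\right) = \left(\frac{1 - 1364580 - 105 \cdot 171^{2}}{76 + 171} + 18724\right) + \left(28 - 38\right) \left(-45\right) = \left(\frac{1 - 1364580 - 3070305}{247} + 18724\right) - -450 = \left(\frac{1 - 1364580 - 3070305}{247} + 18724\right) + 450 = \left(\frac{1}{247} \left(-4434884\right) + 18724\right) + 450 = \left(- \frac{4434884}{247} + 18724\right) + 450 = \frac{189944}{247} + 450 = \frac{301094}{247}$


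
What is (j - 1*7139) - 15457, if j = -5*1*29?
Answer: -22741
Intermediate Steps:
j = -145 (j = -5*29 = -145)
(j - 1*7139) - 15457 = (-145 - 1*7139) - 15457 = (-145 - 7139) - 15457 = -7284 - 15457 = -22741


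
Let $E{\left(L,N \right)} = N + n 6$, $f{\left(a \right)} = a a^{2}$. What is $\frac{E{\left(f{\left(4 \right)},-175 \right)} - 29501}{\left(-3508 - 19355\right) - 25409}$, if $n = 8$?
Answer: $\frac{7407}{12068} \approx 0.61377$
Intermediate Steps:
$f{\left(a \right)} = a^{3}$
$E{\left(L,N \right)} = 48 + N$ ($E{\left(L,N \right)} = N + 8 \cdot 6 = N + 48 = 48 + N$)
$\frac{E{\left(f{\left(4 \right)},-175 \right)} - 29501}{\left(-3508 - 19355\right) - 25409} = \frac{\left(48 - 175\right) - 29501}{\left(-3508 - 19355\right) - 25409} = \frac{-127 - 29501}{-22863 - 25409} = \frac{-127 - 29501}{-48272} = \left(-29628\right) \left(- \frac{1}{48272}\right) = \frac{7407}{12068}$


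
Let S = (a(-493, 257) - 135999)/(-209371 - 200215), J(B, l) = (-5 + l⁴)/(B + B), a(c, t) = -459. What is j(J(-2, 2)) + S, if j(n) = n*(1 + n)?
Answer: 16860725/3276688 ≈ 5.1457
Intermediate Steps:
J(B, l) = (-5 + l⁴)/(2*B) (J(B, l) = (-5 + l⁴)/((2*B)) = (-5 + l⁴)*(1/(2*B)) = (-5 + l⁴)/(2*B))
S = 68229/204793 (S = (-459 - 135999)/(-209371 - 200215) = -136458/(-409586) = -136458*(-1/409586) = 68229/204793 ≈ 0.33316)
j(J(-2, 2)) + S = ((½)*(-5 + 2⁴)/(-2))*(1 + (½)*(-5 + 2⁴)/(-2)) + 68229/204793 = ((½)*(-½)*(-5 + 16))*(1 + (½)*(-½)*(-5 + 16)) + 68229/204793 = ((½)*(-½)*11)*(1 + (½)*(-½)*11) + 68229/204793 = -11*(1 - 11/4)/4 + 68229/204793 = -11/4*(-7/4) + 68229/204793 = 77/16 + 68229/204793 = 16860725/3276688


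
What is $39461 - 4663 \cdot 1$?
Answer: $34798$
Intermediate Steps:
$39461 - 4663 \cdot 1 = 39461 - 4663 = 34798$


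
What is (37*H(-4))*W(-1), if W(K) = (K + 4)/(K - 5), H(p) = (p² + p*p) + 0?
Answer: -592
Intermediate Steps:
H(p) = 2*p² (H(p) = (p² + p²) + 0 = 2*p² + 0 = 2*p²)
W(K) = (4 + K)/(-5 + K)
(37*H(-4))*W(-1) = (37*(2*(-4)²))*((4 - 1)/(-5 - 1)) = (37*(2*16))*(3/(-6)) = (37*32)*(-⅙*3) = 1184*(-½) = -592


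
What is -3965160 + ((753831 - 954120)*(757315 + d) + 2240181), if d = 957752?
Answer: -343510779342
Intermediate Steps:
-3965160 + ((753831 - 954120)*(757315 + d) + 2240181) = -3965160 + ((753831 - 954120)*(757315 + 957752) + 2240181) = -3965160 + (-200289*1715067 + 2240181) = -3965160 + (-343509054363 + 2240181) = -3965160 - 343506814182 = -343510779342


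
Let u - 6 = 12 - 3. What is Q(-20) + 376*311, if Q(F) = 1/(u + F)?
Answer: 584679/5 ≈ 1.1694e+5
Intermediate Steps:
u = 15 (u = 6 + (12 - 3) = 6 + 9 = 15)
Q(F) = 1/(15 + F)
Q(-20) + 376*311 = 1/(15 - 20) + 376*311 = 1/(-5) + 116936 = -⅕ + 116936 = 584679/5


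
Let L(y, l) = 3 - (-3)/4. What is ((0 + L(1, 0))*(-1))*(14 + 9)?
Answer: -345/4 ≈ -86.250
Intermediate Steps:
L(y, l) = 15/4 (L(y, l) = 3 - (-3)/4 = 3 - 1*(-¾) = 3 + ¾ = 15/4)
((0 + L(1, 0))*(-1))*(14 + 9) = ((0 + 15/4)*(-1))*(14 + 9) = ((15/4)*(-1))*23 = -15/4*23 = -345/4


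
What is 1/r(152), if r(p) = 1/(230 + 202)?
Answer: 432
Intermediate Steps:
r(p) = 1/432
1/r(152) = 1/(1/432) = 432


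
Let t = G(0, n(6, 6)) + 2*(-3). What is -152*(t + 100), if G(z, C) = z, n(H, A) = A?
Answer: -14288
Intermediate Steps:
t = -6 (t = 0 + 2*(-3) = 0 - 6 = -6)
-152*(t + 100) = -152*(-6 + 100) = -152*94 = -14288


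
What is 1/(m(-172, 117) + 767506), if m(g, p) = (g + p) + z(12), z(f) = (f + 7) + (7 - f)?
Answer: 1/767465 ≈ 1.3030e-6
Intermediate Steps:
z(f) = 14 (z(f) = (7 + f) + (7 - f) = 14)
m(g, p) = 14 + g + p (m(g, p) = (g + p) + 14 = 14 + g + p)
1/(m(-172, 117) + 767506) = 1/((14 - 172 + 117) + 767506) = 1/(-41 + 767506) = 1/767465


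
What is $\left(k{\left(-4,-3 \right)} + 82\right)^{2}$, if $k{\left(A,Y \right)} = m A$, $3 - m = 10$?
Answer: $12100$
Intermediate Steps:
$m = -7$ ($m = 3 - 10 = -7$)
$k{\left(A,Y \right)} = - 7 A$
$\left(k{\left(-4,-3 \right)} + 82\right)^{2} = \left(\left(-7\right) \left(-4\right) + 82\right)^{2} = \left(28 + 82\right)^{2} = 110^{2} = 12100$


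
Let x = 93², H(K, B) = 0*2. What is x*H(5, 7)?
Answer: 0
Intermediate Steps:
H(K, B) = 0
x = 8649
x*H(5, 7) = 8649*0 = 0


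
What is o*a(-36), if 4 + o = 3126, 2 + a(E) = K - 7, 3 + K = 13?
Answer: 3122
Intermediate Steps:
K = 10 (K = -3 + 13 = 10)
a(E) = 1 (a(E) = -2 + (10 - 7) = -2 + 3 = 1)
o = 3122 (o = -4 + 3126 = 3122)
o*a(-36) = 3122*1 = 3122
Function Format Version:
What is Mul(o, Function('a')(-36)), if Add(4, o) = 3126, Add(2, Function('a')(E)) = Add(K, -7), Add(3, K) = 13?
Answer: 3122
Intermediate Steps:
K = 10 (K = Add(-3, 13) = 10)
Function('a')(E) = 1 (Function('a')(E) = Add(-2, Add(10, -7)) = Add(-2, 3) = 1)
o = 3122 (o = Add(-4, 3126) = 3122)
Mul(o, Function('a')(-36)) = Mul(3122, 1) = 3122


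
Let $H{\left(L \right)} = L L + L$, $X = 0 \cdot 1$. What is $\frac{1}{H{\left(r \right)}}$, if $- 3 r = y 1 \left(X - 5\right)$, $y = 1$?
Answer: $\frac{9}{40} \approx 0.225$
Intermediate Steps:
$X = 0$
$r = \frac{5}{3}$ ($r = - \frac{1 \cdot 1 \left(0 - 5\right)}{3} = - \frac{1 \left(-5\right)}{3} = \left(- \frac{1}{3}\right) \left(-5\right) = \frac{5}{3} \approx 1.6667$)
$H{\left(L \right)} = L + L^{2}$ ($H{\left(L \right)} = L^{2} + L = L + L^{2}$)
$\frac{1}{H{\left(r \right)}} = \frac{1}{\frac{5}{3} \left(1 + \frac{5}{3}\right)} = \frac{1}{\frac{5}{3} \cdot \frac{8}{3}} = \frac{1}{\frac{40}{9}} = \frac{9}{40}$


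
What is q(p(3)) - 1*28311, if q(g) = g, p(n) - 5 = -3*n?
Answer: -28315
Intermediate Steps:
p(n) = 5 - 3*n
q(p(3)) - 1*28311 = (5 - 3*3) - 1*28311 = (5 - 9) - 28311 = -4 - 28311 = -28315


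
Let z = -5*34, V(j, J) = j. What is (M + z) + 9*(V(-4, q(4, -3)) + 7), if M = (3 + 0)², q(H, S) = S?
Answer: -134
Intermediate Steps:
z = -170
M = 9 (M = 3² = 9)
(M + z) + 9*(V(-4, q(4, -3)) + 7) = (9 - 170) + 9*(-4 + 7) = -161 + 9*3 = -161 + 27 = -134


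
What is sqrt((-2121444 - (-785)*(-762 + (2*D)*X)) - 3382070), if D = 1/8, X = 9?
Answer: I*sqrt(24399671)/2 ≈ 2469.8*I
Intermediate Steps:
D = 1/8 ≈ 0.12500
sqrt((-2121444 - (-785)*(-762 + (2*D)*X)) - 3382070) = sqrt((-2121444 - (-785)*(-762 + (2*(1/8))*9)) - 3382070) = sqrt((-2121444 - (-785)*(-762 + (1/4)*9)) - 3382070) = sqrt((-2121444 - (-785)*(-762 + 9/4)) - 3382070) = sqrt((-2121444 - (-785)*(-3039)/4) - 3382070) = sqrt((-2121444 - 1*2385615/4) - 3382070) = sqrt((-2121444 - 2385615/4) - 3382070) = sqrt(-10871391/4 - 3382070) = sqrt(-24399671/4) = I*sqrt(24399671)/2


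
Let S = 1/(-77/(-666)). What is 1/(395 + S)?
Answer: 77/31081 ≈ 0.0024774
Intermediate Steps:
S = 666/77 (S = 1/(-77*(-1/666)) = 1/(77/666) = 666/77 ≈ 8.6494)
1/(395 + S) = 1/(395 + 666/77) = 1/(31081/77) = 77/31081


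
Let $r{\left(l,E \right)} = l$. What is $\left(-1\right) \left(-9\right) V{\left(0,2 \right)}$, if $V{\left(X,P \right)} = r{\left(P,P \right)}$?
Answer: $18$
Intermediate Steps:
$V{\left(X,P \right)} = P$
$\left(-1\right) \left(-9\right) V{\left(0,2 \right)} = \left(-1\right) \left(-9\right) 2 = 9 \cdot 2 = 18$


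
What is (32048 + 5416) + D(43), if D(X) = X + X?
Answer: 37550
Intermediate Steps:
D(X) = 2*X
(32048 + 5416) + D(43) = (32048 + 5416) + 2*43 = 37464 + 86 = 37550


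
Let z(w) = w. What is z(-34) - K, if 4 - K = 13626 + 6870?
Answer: 20458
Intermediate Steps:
K = -20492 (K = 4 - (13626 + 6870) = 4 - 1*20496 = 4 - 20496 = -20492)
z(-34) - K = -34 - 1*(-20492) = -34 + 20492 = 20458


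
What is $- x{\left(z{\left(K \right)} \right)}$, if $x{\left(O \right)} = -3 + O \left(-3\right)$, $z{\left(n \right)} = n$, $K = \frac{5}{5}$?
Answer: $6$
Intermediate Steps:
$K = 1$ ($K = 5 \cdot \frac{1}{5} = 1$)
$x{\left(O \right)} = -3 - 3 O$
$- x{\left(z{\left(K \right)} \right)} = - (-3 - 3) = \left(-1\right) \left(-6\right) = 6$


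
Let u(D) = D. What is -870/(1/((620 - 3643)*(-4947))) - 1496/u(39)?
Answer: -507415720826/39 ≈ -1.3011e+10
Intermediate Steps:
-870/(1/((620 - 3643)*(-4947))) - 1496/u(39) = -870/(1/((620 - 3643)*(-4947))) - 1496/39 = -870/(-1/4947/(-3023)) - 1496*1/39 = -870/((-1/3023*(-1/4947))) - 1496/39 = -870/1/14954781 - 1496/39 = -870*14954781 - 1496/39 = -13010659470 - 1496/39 = -507415720826/39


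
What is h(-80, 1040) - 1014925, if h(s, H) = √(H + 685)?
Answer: -1014925 + 5*√69 ≈ -1.0149e+6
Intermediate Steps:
h(s, H) = √(685 + H)
h(-80, 1040) - 1014925 = √(685 + 1040) - 1014925 = √1725 - 1014925 = 5*√69 - 1014925 = -1014925 + 5*√69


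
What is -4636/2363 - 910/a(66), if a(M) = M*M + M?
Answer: -11325361/5224593 ≈ -2.1677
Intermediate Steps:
a(M) = M + M**2 (a(M) = M**2 + M = M + M**2)
-4636/2363 - 910/a(66) = -4636/2363 - 910*1/(66*(1 + 66)) = -4636*1/2363 - 910/(66*67) = -4636/2363 - 910/4422 = -4636/2363 - 910*1/4422 = -4636/2363 - 455/2211 = -11325361/5224593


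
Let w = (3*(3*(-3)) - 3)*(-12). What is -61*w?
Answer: -21960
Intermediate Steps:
w = 360 (w = (3*(-9) - 3)*(-12) = (-27 - 3)*(-12) = -30*(-12) = 360)
-61*w = -61*360 = -1*21960 = -21960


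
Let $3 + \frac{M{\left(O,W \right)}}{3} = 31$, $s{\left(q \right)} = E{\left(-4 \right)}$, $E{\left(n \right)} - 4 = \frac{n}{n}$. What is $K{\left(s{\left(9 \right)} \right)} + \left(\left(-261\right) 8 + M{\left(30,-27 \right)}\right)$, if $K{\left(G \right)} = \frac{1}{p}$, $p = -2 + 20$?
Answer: $- \frac{36071}{18} \approx -2003.9$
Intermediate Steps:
$E{\left(n \right)} = 5$ ($E{\left(n \right)} = 4 + \frac{n}{n} = 4 + 1 = 5$)
$s{\left(q \right)} = 5$
$p = 18$
$K{\left(G \right)} = \frac{1}{18}$
$M{\left(O,W \right)} = 84$ ($M{\left(O,W \right)} = -9 + 3 \cdot 31 = -9 + 93 = 84$)
$K{\left(s{\left(9 \right)} \right)} + \left(\left(-261\right) 8 + M{\left(30,-27 \right)}\right) = \frac{1}{18} + \left(\left(-261\right) 8 + 84\right) = \frac{1}{18} + \left(-2088 + 84\right) = \frac{1}{18} - 2004 = - \frac{36071}{18}$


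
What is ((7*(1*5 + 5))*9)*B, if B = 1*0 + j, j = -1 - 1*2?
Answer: -1890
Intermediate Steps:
j = -3 (j = -1 - 2 = -3)
B = -3 (B = 1*0 - 3 = 0 - 3 = -3)
((7*(1*5 + 5))*9)*B = ((7*(1*5 + 5))*9)*(-3) = ((7*(5 + 5))*9)*(-3) = ((7*10)*9)*(-3) = (70*9)*(-3) = 630*(-3) = -1890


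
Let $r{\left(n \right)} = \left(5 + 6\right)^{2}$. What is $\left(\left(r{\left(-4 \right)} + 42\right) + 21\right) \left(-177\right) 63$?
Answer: $-2051784$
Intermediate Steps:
$r{\left(n \right)} = 121$ ($r{\left(n \right)} = 11^{2} = 121$)
$\left(\left(r{\left(-4 \right)} + 42\right) + 21\right) \left(-177\right) 63 = \left(\left(121 + 42\right) + 21\right) \left(-177\right) 63 = \left(163 + 21\right) \left(-177\right) 63 = 184 \left(-177\right) 63 = \left(-32568\right) 63 = -2051784$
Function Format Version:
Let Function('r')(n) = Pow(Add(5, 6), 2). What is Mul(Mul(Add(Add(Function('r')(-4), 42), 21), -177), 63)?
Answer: -2051784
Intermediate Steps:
Function('r')(n) = 121 (Function('r')(n) = Pow(11, 2) = 121)
Mul(Mul(Add(Add(Function('r')(-4), 42), 21), -177), 63) = Mul(Mul(Add(Add(121, 42), 21), -177), 63) = Mul(Mul(Add(163, 21), -177), 63) = Mul(Mul(184, -177), 63) = Mul(-32568, 63) = -2051784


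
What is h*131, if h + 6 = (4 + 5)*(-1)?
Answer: -1965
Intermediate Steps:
h = -15 (h = -6 + (4 + 5)*(-1) = -6 + 9*(-1) = -6 - 9 = -15)
h*131 = -15*131 = -1965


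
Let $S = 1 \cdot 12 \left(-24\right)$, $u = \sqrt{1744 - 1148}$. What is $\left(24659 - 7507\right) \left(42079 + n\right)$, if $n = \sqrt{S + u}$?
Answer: $721739008 + 17152 \sqrt{-288 + 2 \sqrt{149}} \approx 7.2174 \cdot 10^{8} + 2.7847 \cdot 10^{5} i$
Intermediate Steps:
$u = 2 \sqrt{149}$ ($u = \sqrt{596} = 2 \sqrt{149} \approx 24.413$)
$S = -288$ ($S = 12 \left(-24\right) = -288$)
$n = \sqrt{-288 + 2 \sqrt{149}} \approx 16.235 i$
$\left(24659 - 7507\right) \left(42079 + n\right) = \left(24659 - 7507\right) \left(42079 + \sqrt{-288 + 2 \sqrt{149}}\right) = 17152 \left(42079 + \sqrt{-288 + 2 \sqrt{149}}\right) = 721739008 + 17152 \sqrt{-288 + 2 \sqrt{149}}$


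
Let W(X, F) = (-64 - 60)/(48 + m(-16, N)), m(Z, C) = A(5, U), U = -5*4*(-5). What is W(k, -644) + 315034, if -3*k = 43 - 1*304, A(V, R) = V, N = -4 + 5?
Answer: 16696678/53 ≈ 3.1503e+5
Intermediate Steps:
U = 100 (U = -20*(-5) = 100)
N = 1
m(Z, C) = 5
k = 87 (k = -(43 - 1*304)/3 = -(43 - 304)/3 = -⅓*(-261) = 87)
W(X, F) = -124/53 (W(X, F) = (-64 - 60)/(48 + 5) = -124/53)
W(k, -644) + 315034 = -124/53 + 315034 = 16696678/53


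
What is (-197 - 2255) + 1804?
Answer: -648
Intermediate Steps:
(-197 - 2255) + 1804 = -2452 + 1804 = -648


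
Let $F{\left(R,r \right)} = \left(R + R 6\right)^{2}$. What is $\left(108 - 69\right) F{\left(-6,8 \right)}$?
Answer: $68796$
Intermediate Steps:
$F{\left(R,r \right)} = 49 R^{2}$ ($F{\left(R,r \right)} = \left(R + 6 R\right)^{2} = \left(7 R\right)^{2} = 49 R^{2}$)
$\left(108 - 69\right) F{\left(-6,8 \right)} = \left(108 - 69\right) 49 \left(-6\right)^{2} = 39 \cdot 49 \cdot 36 = 39 \cdot 1764 = 68796$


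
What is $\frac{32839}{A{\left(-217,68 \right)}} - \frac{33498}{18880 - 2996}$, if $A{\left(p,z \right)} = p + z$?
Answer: $- \frac{263302939}{1183358} \approx -222.5$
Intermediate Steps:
$\frac{32839}{A{\left(-217,68 \right)}} - \frac{33498}{18880 - 2996} = \frac{32839}{-217 + 68} - \frac{33498}{18880 - 2996} = \frac{32839}{-149} - \frac{33498}{15884} = 32839 \left(- \frac{1}{149}\right) - \frac{16749}{7942} = - \frac{32839}{149} - \frac{16749}{7942} = - \frac{263302939}{1183358}$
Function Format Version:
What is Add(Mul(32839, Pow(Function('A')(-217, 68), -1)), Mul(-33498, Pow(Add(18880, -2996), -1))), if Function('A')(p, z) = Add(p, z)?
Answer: Rational(-263302939, 1183358) ≈ -222.50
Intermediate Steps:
Add(Mul(32839, Pow(Function('A')(-217, 68), -1)), Mul(-33498, Pow(Add(18880, -2996), -1))) = Add(Mul(32839, Pow(Add(-217, 68), -1)), Mul(-33498, Pow(Add(18880, -2996), -1))) = Add(Mul(32839, Pow(-149, -1)), Mul(-33498, Pow(15884, -1))) = Add(Mul(32839, Rational(-1, 149)), Mul(-33498, Rational(1, 15884))) = Add(Rational(-32839, 149), Rational(-16749, 7942)) = Rational(-263302939, 1183358)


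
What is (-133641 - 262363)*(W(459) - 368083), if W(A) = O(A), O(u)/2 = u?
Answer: 145398808660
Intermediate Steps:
O(u) = 2*u
W(A) = 2*A
(-133641 - 262363)*(W(459) - 368083) = (-133641 - 262363)*(2*459 - 368083) = -396004*(918 - 368083) = -396004*(-367165) = 145398808660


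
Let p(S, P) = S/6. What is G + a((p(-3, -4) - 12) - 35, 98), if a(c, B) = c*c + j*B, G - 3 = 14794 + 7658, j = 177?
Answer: 168229/4 ≈ 42057.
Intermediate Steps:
p(S, P) = S/6 (p(S, P) = S*(1/6) = S/6)
G = 22455 (G = 3 + (14794 + 7658) = 3 + 22452 = 22455)
a(c, B) = c**2 + 177*B (a(c, B) = c*c + 177*B = c**2 + 177*B)
G + a((p(-3, -4) - 12) - 35, 98) = 22455 + ((((1/6)*(-3) - 12) - 35)**2 + 177*98) = 22455 + (((-1/2 - 12) - 35)**2 + 17346) = 22455 + ((-25/2 - 35)**2 + 17346) = 22455 + ((-95/2)**2 + 17346) = 22455 + (9025/4 + 17346) = 22455 + 78409/4 = 168229/4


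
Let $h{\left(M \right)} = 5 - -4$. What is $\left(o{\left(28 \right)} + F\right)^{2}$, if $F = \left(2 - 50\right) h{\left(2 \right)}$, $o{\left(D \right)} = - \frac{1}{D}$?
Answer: $\frac{146337409}{784} \approx 1.8665 \cdot 10^{5}$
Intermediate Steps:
$h{\left(M \right)} = 9$ ($h{\left(M \right)} = 5 + 4 = 9$)
$F = -432$ ($F = \left(2 - 50\right) 9 = \left(-48\right) 9 = -432$)
$\left(o{\left(28 \right)} + F\right)^{2} = \left(- \frac{1}{28} - 432\right)^{2} = \left(- \frac{12097}{28}\right)^{2} = \frac{146337409}{784}$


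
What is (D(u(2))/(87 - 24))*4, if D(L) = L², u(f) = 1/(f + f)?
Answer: 1/252 ≈ 0.0039683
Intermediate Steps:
u(f) = 1/(2*f)
(D(u(2))/(87 - 24))*4 = (((½)/2)²/(87 - 24))*4 = (((½)*(½))²/63)*4 = ((¼)²/63)*4 = ((1/63)*(1/16))*4 = (1/1008)*4 = 1/252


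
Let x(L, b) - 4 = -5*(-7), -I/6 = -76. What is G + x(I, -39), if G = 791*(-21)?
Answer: -16572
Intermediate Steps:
I = 456 (I = -6*(-76) = 456)
x(L, b) = 39 (x(L, b) = 4 - 5*(-7) = 4 + 35 = 39)
G = -16611
G + x(I, -39) = -16611 + 39 = -16572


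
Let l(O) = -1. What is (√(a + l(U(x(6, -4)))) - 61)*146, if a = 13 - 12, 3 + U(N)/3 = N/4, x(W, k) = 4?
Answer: -8906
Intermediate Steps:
U(N) = -9 + 3*N/4 (U(N) = -9 + 3*(N/4) = -9 + 3*N/4)
a = 1
(√(a + l(U(x(6, -4)))) - 61)*146 = (√(1 - 1) - 61)*146 = (√0 - 61)*146 = (0 - 61)*146 = -61*146 = -8906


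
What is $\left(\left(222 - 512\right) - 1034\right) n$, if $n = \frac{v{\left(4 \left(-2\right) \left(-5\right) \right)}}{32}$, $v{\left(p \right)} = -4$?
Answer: $\frac{331}{2} \approx 165.5$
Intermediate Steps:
$n = - \frac{1}{8}$ ($n = - \frac{4}{32} = \left(-4\right) \frac{1}{32} = - \frac{1}{8} \approx -0.125$)
$\left(\left(222 - 512\right) - 1034\right) n = \left(\left(222 - 512\right) - 1034\right) \left(- \frac{1}{8}\right) = \left(-290 - 1034\right) \left(- \frac{1}{8}\right) = \left(-1324\right) \left(- \frac{1}{8}\right) = \frac{331}{2}$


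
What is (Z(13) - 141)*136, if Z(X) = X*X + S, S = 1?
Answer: 3944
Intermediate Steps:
Z(X) = 1 + X² (Z(X) = X*X + 1 = X² + 1 = 1 + X²)
(Z(13) - 141)*136 = ((1 + 13²) - 141)*136 = ((1 + 169) - 141)*136 = (170 - 141)*136 = 29*136 = 3944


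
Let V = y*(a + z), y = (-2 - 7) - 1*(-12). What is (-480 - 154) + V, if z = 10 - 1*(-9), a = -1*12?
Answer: -613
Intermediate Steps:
a = -12
y = 3 (y = -9 + 12 = 3)
z = 19 (z = 10 + 9 = 19)
V = 21 (V = 3*(-12 + 19) = 3*7 = 21)
(-480 - 154) + V = (-480 - 154) + 21 = -634 + 21 = -613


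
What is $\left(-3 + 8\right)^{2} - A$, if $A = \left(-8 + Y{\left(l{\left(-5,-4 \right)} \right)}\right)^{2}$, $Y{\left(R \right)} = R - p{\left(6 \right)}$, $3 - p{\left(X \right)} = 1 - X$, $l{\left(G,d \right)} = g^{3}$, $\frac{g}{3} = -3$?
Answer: $-555000$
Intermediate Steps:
$g = -9$ ($g = 3 \left(-3\right) = -9$)
$l{\left(G,d \right)} = -729$ ($l{\left(G,d \right)} = \left(-9\right)^{3} = -729$)
$p{\left(X \right)} = 2 + X$ ($p{\left(X \right)} = 3 - \left(1 - X\right) = 3 + \left(-1 + X\right) = 2 + X$)
$Y{\left(R \right)} = -8 + R$ ($Y{\left(R \right)} = R - \left(2 + 6\right) = R - 8 = -8 + R$)
$A = 555025$ ($A = \left(-8 - 737\right)^{2} = \left(-745\right)^{2} = 555025$)
$\left(-3 + 8\right)^{2} - A = \left(-3 + 8\right)^{2} - 555025 = 5^{2} - 555025 = 25 - 555025 = -555000$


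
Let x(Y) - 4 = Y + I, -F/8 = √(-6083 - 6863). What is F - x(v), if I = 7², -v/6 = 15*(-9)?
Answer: -863 - 8*I*√12946 ≈ -863.0 - 910.24*I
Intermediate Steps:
F = -8*I*√12946 (F = -8*√(-6083 - 6863) = -8*I*√12946 ≈ -910.24*I)
v = 810 (v = -90*(-9) = -6*(-135) = 810)
I = 49
x(Y) = 53 + Y (x(Y) = 4 + (Y + 49) = 4 + (49 + Y) = 53 + Y)
F - x(v) = -8*I*√12946 - (53 + 810) = -8*I*√12946 - 1*863 = -8*I*√12946 - 863 = -863 - 8*I*√12946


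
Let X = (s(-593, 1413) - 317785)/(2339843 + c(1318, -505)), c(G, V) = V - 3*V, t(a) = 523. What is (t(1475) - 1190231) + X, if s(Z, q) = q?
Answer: -2784931857296/2340853 ≈ -1.1897e+6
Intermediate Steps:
c(G, V) = -2*V
X = -316372/2340853 (X = (1413 - 317785)/(2339843 - 2*(-505)) = -316372/(2339843 + 1010) = -316372/2340853 ≈ -0.13515)
(t(1475) - 1190231) + X = (523 - 1190231) - 316372/2340853 = -1189708 - 316372/2340853 = -2784931857296/2340853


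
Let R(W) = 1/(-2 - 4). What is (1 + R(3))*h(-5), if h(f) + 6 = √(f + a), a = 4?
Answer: -5 + 5*I/6 ≈ -5.0 + 0.83333*I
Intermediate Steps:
h(f) = -6 + √(4 + f) (h(f) = -6 + √(f + 4) = -6 + √(4 + f))
R(W) = -⅙ (R(W) = 1/(-6) = -⅙)
(1 + R(3))*h(-5) = (1 - ⅙)*(-6 + √(4 - 5)) = 5*(-6 + √(-1))/6 = 5*(-6 + I)/6 = -5 + 5*I/6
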